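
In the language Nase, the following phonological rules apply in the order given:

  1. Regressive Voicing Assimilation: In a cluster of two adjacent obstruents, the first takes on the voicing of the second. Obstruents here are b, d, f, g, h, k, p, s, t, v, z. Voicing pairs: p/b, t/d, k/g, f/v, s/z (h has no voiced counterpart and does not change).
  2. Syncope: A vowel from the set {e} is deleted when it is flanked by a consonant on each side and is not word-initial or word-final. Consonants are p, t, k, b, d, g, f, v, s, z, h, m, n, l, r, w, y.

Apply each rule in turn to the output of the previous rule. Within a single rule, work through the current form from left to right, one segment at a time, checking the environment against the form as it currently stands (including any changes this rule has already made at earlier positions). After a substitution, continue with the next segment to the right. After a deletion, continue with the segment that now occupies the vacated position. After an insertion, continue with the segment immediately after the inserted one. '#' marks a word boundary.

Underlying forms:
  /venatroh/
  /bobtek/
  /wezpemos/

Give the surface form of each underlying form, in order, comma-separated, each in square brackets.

[vnatroh], [boptk], [wspmos]

/venatroh/:
  1 Regressive Voicing Assimilation: no change — [venatroh]
  2 Syncope: [venatroh] → [vnatroh]
/bobtek/:
  1 Regressive Voicing Assimilation: [bobtek] → [boptek]
  2 Syncope: [boptek] → [boptk]
/wezpemos/:
  1 Regressive Voicing Assimilation: [wezpemos] → [wespemos]
  2 Syncope: [wespemos] → [wspmos]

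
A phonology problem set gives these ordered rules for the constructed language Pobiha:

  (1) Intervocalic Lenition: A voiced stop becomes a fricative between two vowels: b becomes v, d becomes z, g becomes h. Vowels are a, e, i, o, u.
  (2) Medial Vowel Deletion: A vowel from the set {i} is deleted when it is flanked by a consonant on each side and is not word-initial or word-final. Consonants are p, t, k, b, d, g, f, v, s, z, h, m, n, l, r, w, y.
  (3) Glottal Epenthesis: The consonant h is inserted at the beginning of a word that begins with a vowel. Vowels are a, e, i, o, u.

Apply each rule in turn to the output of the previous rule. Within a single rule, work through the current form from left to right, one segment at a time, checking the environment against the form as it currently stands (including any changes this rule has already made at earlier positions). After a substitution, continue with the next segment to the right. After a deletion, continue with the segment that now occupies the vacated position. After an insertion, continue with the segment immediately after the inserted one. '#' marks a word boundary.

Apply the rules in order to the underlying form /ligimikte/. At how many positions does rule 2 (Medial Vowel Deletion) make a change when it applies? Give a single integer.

(1) Intervocalic Lenition: [ligimikte] → [lihimikte]
(2) Medial Vowel Deletion: [lihimikte] → [lhmkte]
(3) Glottal Epenthesis: no change — [lhmkte]
Rule 2 changed 3 position(s).

3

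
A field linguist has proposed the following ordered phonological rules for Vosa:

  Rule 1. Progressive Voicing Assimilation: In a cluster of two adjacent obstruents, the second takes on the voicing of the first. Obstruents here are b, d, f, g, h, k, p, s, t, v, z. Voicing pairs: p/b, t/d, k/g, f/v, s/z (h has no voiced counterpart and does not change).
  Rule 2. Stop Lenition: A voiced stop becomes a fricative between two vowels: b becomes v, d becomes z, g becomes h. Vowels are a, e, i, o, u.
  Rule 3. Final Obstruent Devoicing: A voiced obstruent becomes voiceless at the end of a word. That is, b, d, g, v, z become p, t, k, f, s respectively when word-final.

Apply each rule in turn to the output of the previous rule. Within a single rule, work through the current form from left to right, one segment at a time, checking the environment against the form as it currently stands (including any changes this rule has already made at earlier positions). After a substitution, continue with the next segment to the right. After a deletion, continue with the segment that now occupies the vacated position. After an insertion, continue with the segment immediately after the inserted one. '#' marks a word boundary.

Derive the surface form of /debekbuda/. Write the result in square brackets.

[devekpuza]

Rule 1 Progressive Voicing Assimilation: [debekbuda] → [debekpuda]
Rule 2 Stop Lenition: [debekpuda] → [devekpuza]
Rule 3 Final Obstruent Devoicing: no change — [devekpuza]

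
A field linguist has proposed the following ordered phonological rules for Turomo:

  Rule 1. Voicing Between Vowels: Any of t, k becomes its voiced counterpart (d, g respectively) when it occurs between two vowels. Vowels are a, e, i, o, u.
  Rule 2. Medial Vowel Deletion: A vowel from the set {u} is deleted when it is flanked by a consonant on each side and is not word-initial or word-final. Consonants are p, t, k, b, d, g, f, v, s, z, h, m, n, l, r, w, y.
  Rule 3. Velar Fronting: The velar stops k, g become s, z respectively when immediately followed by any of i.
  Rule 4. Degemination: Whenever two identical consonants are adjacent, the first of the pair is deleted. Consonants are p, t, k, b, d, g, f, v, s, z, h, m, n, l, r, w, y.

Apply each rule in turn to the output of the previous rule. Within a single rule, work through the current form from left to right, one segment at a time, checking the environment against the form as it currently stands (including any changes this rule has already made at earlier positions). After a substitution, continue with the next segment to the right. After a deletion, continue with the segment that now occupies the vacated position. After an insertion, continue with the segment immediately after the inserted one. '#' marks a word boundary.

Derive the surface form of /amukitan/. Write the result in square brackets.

[amzidan]

Rule 1 Voicing Between Vowels: [amukitan] → [amugidan]
Rule 2 Medial Vowel Deletion: [amugidan] → [amgidan]
Rule 3 Velar Fronting: [amgidan] → [amzidan]
Rule 4 Degemination: no change — [amzidan]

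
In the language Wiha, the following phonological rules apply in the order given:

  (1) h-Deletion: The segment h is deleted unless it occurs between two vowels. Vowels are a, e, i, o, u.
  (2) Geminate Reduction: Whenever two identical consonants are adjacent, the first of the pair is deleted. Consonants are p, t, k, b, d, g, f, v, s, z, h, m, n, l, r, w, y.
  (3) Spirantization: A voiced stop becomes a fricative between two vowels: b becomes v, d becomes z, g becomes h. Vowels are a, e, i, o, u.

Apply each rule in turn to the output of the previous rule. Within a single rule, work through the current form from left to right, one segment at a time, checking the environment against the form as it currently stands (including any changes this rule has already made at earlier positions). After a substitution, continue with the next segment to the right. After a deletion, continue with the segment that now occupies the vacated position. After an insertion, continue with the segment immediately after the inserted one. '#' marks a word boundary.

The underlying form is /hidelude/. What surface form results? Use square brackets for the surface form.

[izeluze]

(1) h-Deletion: [hidelude] → [idelude]
(2) Geminate Reduction: no change — [idelude]
(3) Spirantization: [idelude] → [izeluze]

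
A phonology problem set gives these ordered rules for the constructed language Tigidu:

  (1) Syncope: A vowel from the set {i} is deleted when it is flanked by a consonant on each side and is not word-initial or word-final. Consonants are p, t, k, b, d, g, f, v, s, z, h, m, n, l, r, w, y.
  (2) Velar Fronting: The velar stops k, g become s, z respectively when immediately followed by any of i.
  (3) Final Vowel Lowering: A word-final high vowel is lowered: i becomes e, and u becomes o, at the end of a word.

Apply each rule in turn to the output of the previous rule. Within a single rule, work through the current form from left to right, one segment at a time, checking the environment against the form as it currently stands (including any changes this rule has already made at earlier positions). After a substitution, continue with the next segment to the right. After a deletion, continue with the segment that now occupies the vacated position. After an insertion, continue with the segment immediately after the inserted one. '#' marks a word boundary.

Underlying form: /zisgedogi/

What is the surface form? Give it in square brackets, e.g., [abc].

(1) Syncope: [zisgedogi] → [zsgedogi]
(2) Velar Fronting: [zsgedogi] → [zsgedozi]
(3) Final Vowel Lowering: [zsgedozi] → [zsgedoze]

[zsgedoze]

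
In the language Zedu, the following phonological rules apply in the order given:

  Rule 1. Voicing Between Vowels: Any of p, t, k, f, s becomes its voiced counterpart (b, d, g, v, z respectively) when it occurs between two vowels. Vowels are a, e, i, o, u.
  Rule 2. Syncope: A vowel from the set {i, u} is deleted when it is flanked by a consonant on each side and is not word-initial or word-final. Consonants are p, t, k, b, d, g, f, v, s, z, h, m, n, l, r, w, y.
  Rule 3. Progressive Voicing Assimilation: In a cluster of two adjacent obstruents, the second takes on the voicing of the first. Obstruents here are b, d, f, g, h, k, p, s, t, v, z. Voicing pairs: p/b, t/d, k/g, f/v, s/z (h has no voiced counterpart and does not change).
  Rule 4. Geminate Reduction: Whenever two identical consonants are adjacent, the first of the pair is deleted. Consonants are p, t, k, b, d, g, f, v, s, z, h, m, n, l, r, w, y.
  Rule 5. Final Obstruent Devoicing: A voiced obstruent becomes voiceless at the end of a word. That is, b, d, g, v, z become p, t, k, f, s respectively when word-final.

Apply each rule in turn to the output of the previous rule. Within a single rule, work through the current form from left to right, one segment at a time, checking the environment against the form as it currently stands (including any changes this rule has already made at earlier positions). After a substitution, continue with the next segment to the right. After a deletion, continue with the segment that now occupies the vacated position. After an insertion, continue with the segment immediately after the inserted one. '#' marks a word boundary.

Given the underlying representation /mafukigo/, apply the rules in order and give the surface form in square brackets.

[mavgo]

Rule 1 Voicing Between Vowels: [mafukigo] → [mavugigo]
Rule 2 Syncope: [mavugigo] → [mavggo]
Rule 3 Progressive Voicing Assimilation: no change — [mavggo]
Rule 4 Geminate Reduction: [mavggo] → [mavgo]
Rule 5 Final Obstruent Devoicing: no change — [mavgo]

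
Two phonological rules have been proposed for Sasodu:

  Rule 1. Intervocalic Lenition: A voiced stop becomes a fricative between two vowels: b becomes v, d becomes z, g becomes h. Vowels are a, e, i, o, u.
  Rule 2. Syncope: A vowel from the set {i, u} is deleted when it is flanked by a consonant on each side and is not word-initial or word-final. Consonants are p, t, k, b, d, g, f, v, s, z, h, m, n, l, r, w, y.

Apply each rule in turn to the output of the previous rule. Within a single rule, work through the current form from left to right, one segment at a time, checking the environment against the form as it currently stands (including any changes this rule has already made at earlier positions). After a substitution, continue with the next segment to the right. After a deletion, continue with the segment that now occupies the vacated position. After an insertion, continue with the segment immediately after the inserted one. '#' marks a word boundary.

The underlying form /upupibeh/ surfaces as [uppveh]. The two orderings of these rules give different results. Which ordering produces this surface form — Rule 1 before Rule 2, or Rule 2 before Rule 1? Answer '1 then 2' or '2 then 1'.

Order 1 then 2:
  1 Intervocalic Lenition: [upupibeh] → [upupiveh]
  2 Syncope: [upupiveh] → [uppveh]
  result: [uppveh]
Order 2 then 1:
  2 Syncope: [upupibeh] → [uppbeh]
  1 Intervocalic Lenition: no change — [uppbeh]
  result: [uppbeh]

1 then 2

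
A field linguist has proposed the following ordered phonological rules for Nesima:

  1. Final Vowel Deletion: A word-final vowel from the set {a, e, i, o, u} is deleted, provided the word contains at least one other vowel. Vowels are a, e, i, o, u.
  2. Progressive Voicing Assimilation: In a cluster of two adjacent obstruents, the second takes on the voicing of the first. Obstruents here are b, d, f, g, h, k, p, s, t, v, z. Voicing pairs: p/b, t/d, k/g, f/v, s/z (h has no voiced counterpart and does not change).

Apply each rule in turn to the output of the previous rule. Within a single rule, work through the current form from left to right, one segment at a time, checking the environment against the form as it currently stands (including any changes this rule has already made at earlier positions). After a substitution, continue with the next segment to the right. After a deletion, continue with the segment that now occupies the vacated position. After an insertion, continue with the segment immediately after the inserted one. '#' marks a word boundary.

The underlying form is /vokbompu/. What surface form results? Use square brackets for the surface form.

1 Final Vowel Deletion: [vokbompu] → [vokbomp]
2 Progressive Voicing Assimilation: [vokbomp] → [vokpomp]

[vokpomp]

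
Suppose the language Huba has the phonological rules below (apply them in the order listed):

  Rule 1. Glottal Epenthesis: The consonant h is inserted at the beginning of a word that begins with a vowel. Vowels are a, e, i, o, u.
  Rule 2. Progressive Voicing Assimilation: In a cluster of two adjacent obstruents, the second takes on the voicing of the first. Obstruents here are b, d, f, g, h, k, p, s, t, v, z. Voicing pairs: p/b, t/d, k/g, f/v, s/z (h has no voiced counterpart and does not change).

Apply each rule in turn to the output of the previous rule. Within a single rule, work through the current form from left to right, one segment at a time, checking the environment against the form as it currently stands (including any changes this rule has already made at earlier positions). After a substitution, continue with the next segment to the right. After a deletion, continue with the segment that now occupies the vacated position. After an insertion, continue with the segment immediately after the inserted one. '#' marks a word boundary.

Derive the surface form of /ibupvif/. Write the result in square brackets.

[hibupfif]

Rule 1 Glottal Epenthesis: [ibupvif] → [hibupvif]
Rule 2 Progressive Voicing Assimilation: [hibupvif] → [hibupfif]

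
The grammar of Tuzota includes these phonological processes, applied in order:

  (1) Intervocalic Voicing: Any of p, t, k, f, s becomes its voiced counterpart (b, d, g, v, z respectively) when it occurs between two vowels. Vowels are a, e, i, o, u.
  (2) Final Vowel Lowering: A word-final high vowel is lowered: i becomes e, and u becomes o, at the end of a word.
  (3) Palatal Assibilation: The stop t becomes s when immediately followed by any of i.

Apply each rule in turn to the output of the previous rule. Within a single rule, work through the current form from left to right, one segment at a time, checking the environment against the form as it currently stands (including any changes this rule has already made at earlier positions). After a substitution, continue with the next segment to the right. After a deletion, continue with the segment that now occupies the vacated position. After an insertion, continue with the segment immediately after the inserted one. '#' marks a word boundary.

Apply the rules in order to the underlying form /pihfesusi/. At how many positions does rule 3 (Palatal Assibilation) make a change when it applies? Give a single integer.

0

(1) Intervocalic Voicing: [pihfesusi] → [pihfezuzi]
(2) Final Vowel Lowering: [pihfezuzi] → [pihfezuze]
(3) Palatal Assibilation: no change — [pihfezuze]
Rule 3 changed 0 position(s).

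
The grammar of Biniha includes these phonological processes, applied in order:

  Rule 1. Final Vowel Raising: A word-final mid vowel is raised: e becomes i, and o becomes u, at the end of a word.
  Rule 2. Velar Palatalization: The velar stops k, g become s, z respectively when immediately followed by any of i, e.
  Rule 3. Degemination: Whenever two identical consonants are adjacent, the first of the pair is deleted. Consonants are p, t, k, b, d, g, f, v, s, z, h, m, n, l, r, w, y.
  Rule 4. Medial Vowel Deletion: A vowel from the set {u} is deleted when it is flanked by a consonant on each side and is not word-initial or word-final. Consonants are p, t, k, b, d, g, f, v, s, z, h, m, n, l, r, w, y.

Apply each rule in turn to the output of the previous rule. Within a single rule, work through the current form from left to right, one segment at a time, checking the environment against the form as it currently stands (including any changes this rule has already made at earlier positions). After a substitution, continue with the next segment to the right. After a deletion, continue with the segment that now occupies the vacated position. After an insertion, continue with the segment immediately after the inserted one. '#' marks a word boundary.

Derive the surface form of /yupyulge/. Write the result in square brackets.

[ypylzi]

Rule 1 Final Vowel Raising: [yupyulge] → [yupyulgi]
Rule 2 Velar Palatalization: [yupyulgi] → [yupyulzi]
Rule 3 Degemination: no change — [yupyulzi]
Rule 4 Medial Vowel Deletion: [yupyulzi] → [ypylzi]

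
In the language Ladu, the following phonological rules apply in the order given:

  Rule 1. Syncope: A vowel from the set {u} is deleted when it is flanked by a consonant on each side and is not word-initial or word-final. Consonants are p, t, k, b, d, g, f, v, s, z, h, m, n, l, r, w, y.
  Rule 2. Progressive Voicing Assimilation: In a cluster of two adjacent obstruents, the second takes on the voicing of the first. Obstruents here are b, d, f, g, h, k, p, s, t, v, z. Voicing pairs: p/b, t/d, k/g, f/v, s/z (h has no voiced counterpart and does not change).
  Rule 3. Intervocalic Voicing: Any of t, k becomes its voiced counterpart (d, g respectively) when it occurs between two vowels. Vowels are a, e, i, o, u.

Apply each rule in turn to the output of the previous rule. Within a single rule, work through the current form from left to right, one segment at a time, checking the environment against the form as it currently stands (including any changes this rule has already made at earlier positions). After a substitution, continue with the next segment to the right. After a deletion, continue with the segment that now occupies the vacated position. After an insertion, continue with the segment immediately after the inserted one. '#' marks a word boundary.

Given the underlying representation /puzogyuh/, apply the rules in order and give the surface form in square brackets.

Rule 1 Syncope: [puzogyuh] → [pzogyh]
Rule 2 Progressive Voicing Assimilation: [pzogyh] → [psogyh]
Rule 3 Intervocalic Voicing: no change — [psogyh]

[psogyh]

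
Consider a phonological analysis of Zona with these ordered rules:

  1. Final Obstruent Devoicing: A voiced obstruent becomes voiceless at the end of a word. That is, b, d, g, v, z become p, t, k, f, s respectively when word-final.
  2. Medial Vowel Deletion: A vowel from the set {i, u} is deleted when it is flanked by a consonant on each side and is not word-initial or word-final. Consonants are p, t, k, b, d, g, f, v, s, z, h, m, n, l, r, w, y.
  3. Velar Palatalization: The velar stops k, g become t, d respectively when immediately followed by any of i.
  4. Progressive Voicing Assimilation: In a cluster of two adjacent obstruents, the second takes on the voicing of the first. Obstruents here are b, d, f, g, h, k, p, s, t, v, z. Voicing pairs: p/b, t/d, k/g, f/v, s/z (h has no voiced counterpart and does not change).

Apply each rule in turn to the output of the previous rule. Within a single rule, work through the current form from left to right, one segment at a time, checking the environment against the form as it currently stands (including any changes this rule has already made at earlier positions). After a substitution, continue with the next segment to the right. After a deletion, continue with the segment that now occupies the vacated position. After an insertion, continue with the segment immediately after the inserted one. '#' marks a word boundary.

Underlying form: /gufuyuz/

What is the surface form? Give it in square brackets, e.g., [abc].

[gvys]

1 Final Obstruent Devoicing: [gufuyuz] → [gufuyus]
2 Medial Vowel Deletion: [gufuyus] → [gfys]
3 Velar Palatalization: no change — [gfys]
4 Progressive Voicing Assimilation: [gfys] → [gvys]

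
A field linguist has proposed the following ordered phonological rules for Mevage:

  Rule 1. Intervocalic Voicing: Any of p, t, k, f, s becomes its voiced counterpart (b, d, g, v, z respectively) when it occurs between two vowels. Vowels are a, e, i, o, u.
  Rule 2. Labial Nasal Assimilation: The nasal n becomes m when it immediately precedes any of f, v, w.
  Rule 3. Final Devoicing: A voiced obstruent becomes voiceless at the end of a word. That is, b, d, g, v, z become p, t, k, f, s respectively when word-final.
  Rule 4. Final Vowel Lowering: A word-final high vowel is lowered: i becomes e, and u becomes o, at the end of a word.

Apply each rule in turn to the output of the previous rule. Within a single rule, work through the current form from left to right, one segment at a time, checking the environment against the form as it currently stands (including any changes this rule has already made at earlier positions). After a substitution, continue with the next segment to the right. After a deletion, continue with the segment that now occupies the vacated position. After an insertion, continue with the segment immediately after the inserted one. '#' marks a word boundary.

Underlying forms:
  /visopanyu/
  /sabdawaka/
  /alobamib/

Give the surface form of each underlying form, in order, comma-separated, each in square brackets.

[vizobanyo], [sabdawaga], [alobamip]

/visopanyu/:
  Rule 1 Intervocalic Voicing: [visopanyu] → [vizobanyu]
  Rule 2 Labial Nasal Assimilation: no change — [vizobanyu]
  Rule 3 Final Devoicing: no change — [vizobanyu]
  Rule 4 Final Vowel Lowering: [vizobanyu] → [vizobanyo]
/sabdawaka/:
  Rule 1 Intervocalic Voicing: [sabdawaka] → [sabdawaga]
  Rule 2 Labial Nasal Assimilation: no change — [sabdawaga]
  Rule 3 Final Devoicing: no change — [sabdawaga]
  Rule 4 Final Vowel Lowering: no change — [sabdawaga]
/alobamib/:
  Rule 1 Intervocalic Voicing: no change — [alobamib]
  Rule 2 Labial Nasal Assimilation: no change — [alobamib]
  Rule 3 Final Devoicing: [alobamib] → [alobamip]
  Rule 4 Final Vowel Lowering: no change — [alobamip]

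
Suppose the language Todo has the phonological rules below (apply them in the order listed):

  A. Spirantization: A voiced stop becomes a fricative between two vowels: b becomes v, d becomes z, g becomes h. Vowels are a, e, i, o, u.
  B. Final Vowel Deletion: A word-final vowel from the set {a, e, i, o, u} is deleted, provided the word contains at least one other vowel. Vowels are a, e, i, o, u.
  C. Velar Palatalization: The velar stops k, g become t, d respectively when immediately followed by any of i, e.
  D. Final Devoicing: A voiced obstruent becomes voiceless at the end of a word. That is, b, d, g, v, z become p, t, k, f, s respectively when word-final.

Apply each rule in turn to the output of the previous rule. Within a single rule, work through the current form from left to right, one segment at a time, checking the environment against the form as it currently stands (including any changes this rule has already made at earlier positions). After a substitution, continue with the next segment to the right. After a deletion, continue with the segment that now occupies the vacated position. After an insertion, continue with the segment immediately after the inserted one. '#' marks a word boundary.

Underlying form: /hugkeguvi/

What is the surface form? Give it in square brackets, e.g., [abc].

A Spirantization: [hugkeguvi] → [hugkehuvi]
B Final Vowel Deletion: [hugkehuvi] → [hugkehuv]
C Velar Palatalization: [hugkehuv] → [hugtehuv]
D Final Devoicing: [hugtehuv] → [hugtehuf]

[hugtehuf]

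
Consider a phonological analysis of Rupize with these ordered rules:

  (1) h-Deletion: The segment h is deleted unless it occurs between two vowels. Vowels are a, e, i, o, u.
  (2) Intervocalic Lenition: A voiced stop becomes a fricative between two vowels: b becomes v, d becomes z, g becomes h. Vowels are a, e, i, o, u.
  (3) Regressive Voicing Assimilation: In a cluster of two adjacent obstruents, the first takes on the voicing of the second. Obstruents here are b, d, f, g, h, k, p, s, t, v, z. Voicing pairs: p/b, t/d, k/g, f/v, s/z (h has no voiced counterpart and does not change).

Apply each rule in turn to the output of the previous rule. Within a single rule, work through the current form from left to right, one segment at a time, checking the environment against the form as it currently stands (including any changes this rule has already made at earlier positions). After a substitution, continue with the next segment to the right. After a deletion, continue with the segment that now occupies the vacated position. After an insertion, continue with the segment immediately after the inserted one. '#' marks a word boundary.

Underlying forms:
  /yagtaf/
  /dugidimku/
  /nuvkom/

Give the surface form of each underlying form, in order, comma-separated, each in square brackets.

/yagtaf/:
  (1) h-Deletion: no change — [yagtaf]
  (2) Intervocalic Lenition: no change — [yagtaf]
  (3) Regressive Voicing Assimilation: [yagtaf] → [yaktaf]
/dugidimku/:
  (1) h-Deletion: no change — [dugidimku]
  (2) Intervocalic Lenition: [dugidimku] → [duhizimku]
  (3) Regressive Voicing Assimilation: no change — [duhizimku]
/nuvkom/:
  (1) h-Deletion: no change — [nuvkom]
  (2) Intervocalic Lenition: no change — [nuvkom]
  (3) Regressive Voicing Assimilation: [nuvkom] → [nufkom]

[yaktaf], [duhizimku], [nufkom]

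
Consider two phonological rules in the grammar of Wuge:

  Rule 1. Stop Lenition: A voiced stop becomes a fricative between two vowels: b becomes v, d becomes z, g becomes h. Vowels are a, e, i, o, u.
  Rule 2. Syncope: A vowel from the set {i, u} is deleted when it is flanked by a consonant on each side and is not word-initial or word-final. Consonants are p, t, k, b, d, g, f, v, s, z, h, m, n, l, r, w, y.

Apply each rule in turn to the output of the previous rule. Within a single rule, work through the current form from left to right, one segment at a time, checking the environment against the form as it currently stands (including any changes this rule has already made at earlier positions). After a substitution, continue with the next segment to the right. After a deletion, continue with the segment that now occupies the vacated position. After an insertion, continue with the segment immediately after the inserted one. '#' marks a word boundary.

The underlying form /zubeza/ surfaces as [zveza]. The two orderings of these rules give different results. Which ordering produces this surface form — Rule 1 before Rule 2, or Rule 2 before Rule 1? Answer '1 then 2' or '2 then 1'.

Order 1 then 2:
  1 Stop Lenition: [zubeza] → [zuveza]
  2 Syncope: [zuveza] → [zveza]
  result: [zveza]
Order 2 then 1:
  2 Syncope: [zubeza] → [zbeza]
  1 Stop Lenition: no change — [zbeza]
  result: [zbeza]

1 then 2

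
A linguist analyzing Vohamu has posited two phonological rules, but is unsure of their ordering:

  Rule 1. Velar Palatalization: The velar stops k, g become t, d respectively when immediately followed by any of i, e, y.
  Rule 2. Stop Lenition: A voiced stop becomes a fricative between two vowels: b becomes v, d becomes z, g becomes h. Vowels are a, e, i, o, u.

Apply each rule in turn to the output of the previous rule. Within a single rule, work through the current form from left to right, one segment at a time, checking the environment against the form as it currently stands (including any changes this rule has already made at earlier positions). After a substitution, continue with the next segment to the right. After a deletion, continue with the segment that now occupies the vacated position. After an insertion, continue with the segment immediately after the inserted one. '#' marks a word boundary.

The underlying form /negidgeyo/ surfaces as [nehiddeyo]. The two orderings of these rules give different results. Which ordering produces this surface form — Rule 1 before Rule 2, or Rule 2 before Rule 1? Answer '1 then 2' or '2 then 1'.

Order 1 then 2:
  1 Velar Palatalization: [negidgeyo] → [nediddeyo]
  2 Stop Lenition: [nediddeyo] → [neziddeyo]
  result: [neziddeyo]
Order 2 then 1:
  2 Stop Lenition: [negidgeyo] → [nehidgeyo]
  1 Velar Palatalization: [nehidgeyo] → [nehiddeyo]
  result: [nehiddeyo]

2 then 1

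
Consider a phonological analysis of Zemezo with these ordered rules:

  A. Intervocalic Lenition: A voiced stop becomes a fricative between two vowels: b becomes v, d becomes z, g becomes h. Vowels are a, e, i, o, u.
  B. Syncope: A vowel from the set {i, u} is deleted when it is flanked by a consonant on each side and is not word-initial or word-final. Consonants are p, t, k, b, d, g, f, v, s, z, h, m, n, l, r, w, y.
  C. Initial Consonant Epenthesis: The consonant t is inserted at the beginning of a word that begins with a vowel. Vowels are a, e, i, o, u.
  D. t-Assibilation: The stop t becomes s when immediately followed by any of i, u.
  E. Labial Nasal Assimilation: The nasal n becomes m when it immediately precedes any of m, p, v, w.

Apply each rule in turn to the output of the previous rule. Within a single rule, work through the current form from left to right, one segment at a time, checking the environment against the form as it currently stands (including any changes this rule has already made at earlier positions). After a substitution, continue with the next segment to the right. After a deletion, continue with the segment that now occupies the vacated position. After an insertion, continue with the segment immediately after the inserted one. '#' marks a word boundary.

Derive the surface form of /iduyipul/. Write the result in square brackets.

[sizypl]

A Intervocalic Lenition: [iduyipul] → [izuyipul]
B Syncope: [izuyipul] → [izypl]
C Initial Consonant Epenthesis: [izypl] → [tizypl]
D t-Assibilation: [tizypl] → [sizypl]
E Labial Nasal Assimilation: no change — [sizypl]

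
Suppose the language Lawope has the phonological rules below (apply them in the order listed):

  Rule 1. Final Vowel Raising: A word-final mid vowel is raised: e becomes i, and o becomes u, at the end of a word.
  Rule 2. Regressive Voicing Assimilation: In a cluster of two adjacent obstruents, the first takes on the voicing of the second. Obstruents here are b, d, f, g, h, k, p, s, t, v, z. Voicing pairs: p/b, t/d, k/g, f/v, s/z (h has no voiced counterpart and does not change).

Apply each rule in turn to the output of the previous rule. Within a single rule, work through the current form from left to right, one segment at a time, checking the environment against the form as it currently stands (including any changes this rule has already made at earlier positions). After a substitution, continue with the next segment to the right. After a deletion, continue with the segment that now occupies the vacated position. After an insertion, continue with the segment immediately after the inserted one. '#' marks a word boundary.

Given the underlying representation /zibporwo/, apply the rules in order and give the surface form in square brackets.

Rule 1 Final Vowel Raising: [zibporwo] → [zibporwu]
Rule 2 Regressive Voicing Assimilation: [zibporwu] → [zipporwu]

[zipporwu]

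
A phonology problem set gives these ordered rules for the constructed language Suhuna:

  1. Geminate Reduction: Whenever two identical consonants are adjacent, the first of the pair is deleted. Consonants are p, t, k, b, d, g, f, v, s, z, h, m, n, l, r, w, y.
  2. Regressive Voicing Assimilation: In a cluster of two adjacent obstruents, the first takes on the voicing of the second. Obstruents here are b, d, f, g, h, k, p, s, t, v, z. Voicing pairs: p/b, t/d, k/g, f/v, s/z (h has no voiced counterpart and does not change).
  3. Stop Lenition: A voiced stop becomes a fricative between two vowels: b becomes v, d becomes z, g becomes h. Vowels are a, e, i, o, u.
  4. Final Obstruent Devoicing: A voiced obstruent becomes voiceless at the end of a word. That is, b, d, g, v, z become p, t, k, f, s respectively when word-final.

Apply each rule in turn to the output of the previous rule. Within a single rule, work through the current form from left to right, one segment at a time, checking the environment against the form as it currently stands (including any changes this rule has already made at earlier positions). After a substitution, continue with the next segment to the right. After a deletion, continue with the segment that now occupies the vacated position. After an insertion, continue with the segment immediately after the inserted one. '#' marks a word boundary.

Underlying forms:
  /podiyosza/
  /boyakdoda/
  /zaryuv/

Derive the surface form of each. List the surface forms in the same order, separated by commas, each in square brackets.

[poziyozza], [boyagdoza], [zaryuf]

/podiyosza/:
  1 Geminate Reduction: no change — [podiyosza]
  2 Regressive Voicing Assimilation: [podiyosza] → [podiyozza]
  3 Stop Lenition: [podiyozza] → [poziyozza]
  4 Final Obstruent Devoicing: no change — [poziyozza]
/boyakdoda/:
  1 Geminate Reduction: no change — [boyakdoda]
  2 Regressive Voicing Assimilation: [boyakdoda] → [boyagdoda]
  3 Stop Lenition: [boyagdoda] → [boyagdoza]
  4 Final Obstruent Devoicing: no change — [boyagdoza]
/zaryuv/:
  1 Geminate Reduction: no change — [zaryuv]
  2 Regressive Voicing Assimilation: no change — [zaryuv]
  3 Stop Lenition: no change — [zaryuv]
  4 Final Obstruent Devoicing: [zaryuv] → [zaryuf]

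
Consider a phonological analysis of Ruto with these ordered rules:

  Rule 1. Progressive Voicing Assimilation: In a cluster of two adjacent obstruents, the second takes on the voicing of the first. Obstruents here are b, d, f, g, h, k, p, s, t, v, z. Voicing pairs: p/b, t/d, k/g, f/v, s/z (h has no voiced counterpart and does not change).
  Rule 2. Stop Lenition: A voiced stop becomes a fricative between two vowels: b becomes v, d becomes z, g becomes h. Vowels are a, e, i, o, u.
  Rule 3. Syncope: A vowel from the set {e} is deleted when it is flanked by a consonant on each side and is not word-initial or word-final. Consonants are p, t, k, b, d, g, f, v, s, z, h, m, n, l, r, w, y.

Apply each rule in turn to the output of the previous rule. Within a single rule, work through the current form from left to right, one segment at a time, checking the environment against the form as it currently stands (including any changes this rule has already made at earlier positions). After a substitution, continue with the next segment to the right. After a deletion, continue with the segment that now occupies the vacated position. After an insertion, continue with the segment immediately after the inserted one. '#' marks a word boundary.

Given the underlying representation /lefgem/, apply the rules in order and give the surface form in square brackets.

[lfkm]

Rule 1 Progressive Voicing Assimilation: [lefgem] → [lefkem]
Rule 2 Stop Lenition: no change — [lefkem]
Rule 3 Syncope: [lefkem] → [lfkm]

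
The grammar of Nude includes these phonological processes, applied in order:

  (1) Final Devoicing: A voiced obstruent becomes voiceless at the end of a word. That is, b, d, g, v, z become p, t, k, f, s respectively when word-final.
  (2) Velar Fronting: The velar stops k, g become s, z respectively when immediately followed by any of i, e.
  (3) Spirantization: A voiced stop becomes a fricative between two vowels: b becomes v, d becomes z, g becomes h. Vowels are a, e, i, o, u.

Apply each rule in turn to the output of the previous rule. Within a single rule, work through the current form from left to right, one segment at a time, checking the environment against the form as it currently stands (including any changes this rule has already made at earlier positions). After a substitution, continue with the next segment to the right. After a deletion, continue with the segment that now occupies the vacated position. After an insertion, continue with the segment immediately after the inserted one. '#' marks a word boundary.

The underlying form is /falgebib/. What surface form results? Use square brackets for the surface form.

(1) Final Devoicing: [falgebib] → [falgebip]
(2) Velar Fronting: [falgebip] → [falzebip]
(3) Spirantization: [falzebip] → [falzevip]

[falzevip]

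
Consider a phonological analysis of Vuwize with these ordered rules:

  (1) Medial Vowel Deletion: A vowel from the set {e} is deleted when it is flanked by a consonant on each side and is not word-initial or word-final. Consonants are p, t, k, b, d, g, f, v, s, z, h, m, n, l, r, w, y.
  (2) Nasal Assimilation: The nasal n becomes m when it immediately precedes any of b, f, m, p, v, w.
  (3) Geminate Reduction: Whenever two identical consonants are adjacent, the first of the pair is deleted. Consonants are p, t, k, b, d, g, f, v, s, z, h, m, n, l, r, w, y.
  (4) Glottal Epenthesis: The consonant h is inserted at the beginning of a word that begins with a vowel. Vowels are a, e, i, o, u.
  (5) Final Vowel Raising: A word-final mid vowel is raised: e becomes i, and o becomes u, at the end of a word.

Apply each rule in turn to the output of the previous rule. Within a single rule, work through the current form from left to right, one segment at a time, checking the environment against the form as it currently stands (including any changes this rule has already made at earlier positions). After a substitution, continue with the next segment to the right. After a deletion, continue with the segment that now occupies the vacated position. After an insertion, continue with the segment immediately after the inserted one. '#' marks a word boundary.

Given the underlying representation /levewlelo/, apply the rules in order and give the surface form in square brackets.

[lvwlu]

(1) Medial Vowel Deletion: [levewlelo] → [lvwllo]
(2) Nasal Assimilation: no change — [lvwllo]
(3) Geminate Reduction: [lvwllo] → [lvwlo]
(4) Glottal Epenthesis: no change — [lvwlo]
(5) Final Vowel Raising: [lvwlo] → [lvwlu]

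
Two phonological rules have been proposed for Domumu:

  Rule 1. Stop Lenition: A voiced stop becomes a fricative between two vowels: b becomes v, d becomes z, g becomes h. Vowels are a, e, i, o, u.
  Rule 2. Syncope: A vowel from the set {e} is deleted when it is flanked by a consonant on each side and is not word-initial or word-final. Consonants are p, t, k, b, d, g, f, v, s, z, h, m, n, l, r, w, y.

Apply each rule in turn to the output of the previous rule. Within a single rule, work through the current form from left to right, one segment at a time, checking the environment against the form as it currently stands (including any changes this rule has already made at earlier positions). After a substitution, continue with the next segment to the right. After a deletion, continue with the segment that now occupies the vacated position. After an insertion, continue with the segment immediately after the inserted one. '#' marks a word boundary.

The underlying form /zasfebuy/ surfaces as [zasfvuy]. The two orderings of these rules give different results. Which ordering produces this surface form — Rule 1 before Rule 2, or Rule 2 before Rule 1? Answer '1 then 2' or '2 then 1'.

1 then 2

Order 1 then 2:
  1 Stop Lenition: [zasfebuy] → [zasfevuy]
  2 Syncope: [zasfevuy] → [zasfvuy]
  result: [zasfvuy]
Order 2 then 1:
  2 Syncope: [zasfebuy] → [zasfbuy]
  1 Stop Lenition: no change — [zasfbuy]
  result: [zasfbuy]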